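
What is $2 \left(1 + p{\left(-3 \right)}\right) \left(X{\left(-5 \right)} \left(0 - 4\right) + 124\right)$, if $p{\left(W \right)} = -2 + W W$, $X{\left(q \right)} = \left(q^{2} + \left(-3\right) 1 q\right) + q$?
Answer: $-256$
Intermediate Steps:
$X{\left(q \right)} = q^{2} - 2 q$ ($X{\left(q \right)} = \left(q^{2} - 3 q\right) + q = q^{2} - 2 q$)
$p{\left(W \right)} = -2 + W^{2}$
$2 \left(1 + p{\left(-3 \right)}\right) \left(X{\left(-5 \right)} \left(0 - 4\right) + 124\right) = 2 \left(1 - \left(2 - \left(-3\right)^{2}\right)\right) \left(- 5 \left(-2 - 5\right) \left(0 - 4\right) + 124\right) = 2 \left(1 + \left(-2 + 9\right)\right) \left(\left(-5\right) \left(-7\right) \left(-4\right) + 124\right) = 2 \left(1 + 7\right) \left(35 \left(-4\right) + 124\right) = 2 \cdot 8 \left(-140 + 124\right) = 16 \left(-16\right) = -256$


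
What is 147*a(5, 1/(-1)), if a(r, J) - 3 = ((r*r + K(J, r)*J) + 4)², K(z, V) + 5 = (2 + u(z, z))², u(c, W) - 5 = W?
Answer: 1029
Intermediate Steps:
u(c, W) = 5 + W
K(z, V) = -5 + (7 + z)² (K(z, V) = -5 + (2 + (5 + z))² = -5 + (7 + z)²)
a(r, J) = 3 + (4 + r² + J*(-5 + (7 + J)²))² (a(r, J) = 3 + ((r*r + (-5 + (7 + J)²)*J) + 4)² = 3 + ((r² + J*(-5 + (7 + J)²)) + 4)² = 3 + (4 + r² + J*(-5 + (7 + J)²))²)
147*a(5, 1/(-1)) = 147*(3 + (4 + 5² + (-5 + (7 + 1/(-1))²)/(-1))²) = 147*(3 + (4 + 25 - (-5 + (7 - 1)²))²) = 147*(3 + (4 + 25 - (-5 + 6²))²) = 147*(3 + (4 + 25 - (-5 + 36))²) = 147*(3 + (4 + 25 - 1*31)²) = 147*(3 + (4 + 25 - 31)²) = 147*(3 + (-2)²) = 147*(3 + 4) = 147*7 = 1029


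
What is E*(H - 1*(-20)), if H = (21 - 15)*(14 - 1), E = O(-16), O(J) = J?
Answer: -1568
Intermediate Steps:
E = -16
H = 78 (H = 6*13 = 78)
E*(H - 1*(-20)) = -16*(78 - 1*(-20)) = -16*(78 + 20) = -16*98 = -1568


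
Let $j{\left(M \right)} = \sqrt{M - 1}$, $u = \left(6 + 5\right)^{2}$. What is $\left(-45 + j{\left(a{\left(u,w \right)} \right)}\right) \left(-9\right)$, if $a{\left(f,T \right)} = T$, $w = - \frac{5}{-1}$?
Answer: $387$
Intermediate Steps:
$w = 5$ ($w = \left(-5\right) \left(-1\right) = 5$)
$u = 121$ ($u = 11^{2} = 121$)
$j{\left(M \right)} = \sqrt{-1 + M}$
$\left(-45 + j{\left(a{\left(u,w \right)} \right)}\right) \left(-9\right) = \left(-45 + \sqrt{-1 + 5}\right) \left(-9\right) = \left(-45 + \sqrt{4}\right) \left(-9\right) = \left(-45 + 2\right) \left(-9\right) = \left(-43\right) \left(-9\right) = 387$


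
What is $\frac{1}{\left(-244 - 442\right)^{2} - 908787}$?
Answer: $- \frac{1}{438191} \approx -2.2821 \cdot 10^{-6}$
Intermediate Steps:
$\frac{1}{\left(-244 - 442\right)^{2} - 908787} = \frac{1}{\left(-686\right)^{2} - 908787} = \frac{1}{470596 - 908787} = \frac{1}{-438191} = - \frac{1}{438191}$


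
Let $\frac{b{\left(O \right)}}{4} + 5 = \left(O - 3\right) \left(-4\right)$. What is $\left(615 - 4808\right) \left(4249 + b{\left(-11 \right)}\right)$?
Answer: $-18671429$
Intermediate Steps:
$b{\left(O \right)} = 28 - 16 O$ ($b{\left(O \right)} = -20 + 4 \left(O - 3\right) \left(-4\right) = -20 + 4 \left(-3 + O\right) \left(-4\right) = -20 + 4 \left(12 - 4 O\right) = -20 - \left(-48 + 16 O\right) = 28 - 16 O$)
$\left(615 - 4808\right) \left(4249 + b{\left(-11 \right)}\right) = \left(615 - 4808\right) \left(4249 + \left(28 - -176\right)\right) = - 4193 \left(4249 + \left(28 + 176\right)\right) = - 4193 \left(4249 + 204\right) = \left(-4193\right) 4453 = -18671429$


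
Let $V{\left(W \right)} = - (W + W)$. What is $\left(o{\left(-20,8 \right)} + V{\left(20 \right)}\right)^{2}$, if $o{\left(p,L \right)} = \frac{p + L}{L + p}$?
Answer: $1521$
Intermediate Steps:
$V{\left(W \right)} = - 2 W$
$o{\left(p,L \right)} = 1$ ($o{\left(p,L \right)} = \frac{L + p}{L + p} = 1$)
$\left(o{\left(-20,8 \right)} + V{\left(20 \right)}\right)^{2} = \left(1 - 40\right)^{2} = \left(-39\right)^{2} = 1521$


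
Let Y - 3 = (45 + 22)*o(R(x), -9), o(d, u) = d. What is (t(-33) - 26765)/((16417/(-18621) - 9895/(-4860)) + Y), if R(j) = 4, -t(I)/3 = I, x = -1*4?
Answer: -53627139288/547320943 ≈ -97.981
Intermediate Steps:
x = -4
t(I) = -3*I
Y = 271 (Y = 3 + (45 + 22)*4 = 3 + 67*4 = 3 + 268 = 271)
(t(-33) - 26765)/((16417/(-18621) - 9895/(-4860)) + Y) = (-3*(-33) - 26765)/((16417/(-18621) - 9895/(-4860)) + 271) = (99 - 26765)/((16417*(-1/18621) - 9895*(-1/4860)) + 271) = -26666/((-16417/18621 + 1979/972) + 271) = -26666/(2321515/2011068 + 271) = -26666/547320943/2011068 = -26666*2011068/547320943 = -53627139288/547320943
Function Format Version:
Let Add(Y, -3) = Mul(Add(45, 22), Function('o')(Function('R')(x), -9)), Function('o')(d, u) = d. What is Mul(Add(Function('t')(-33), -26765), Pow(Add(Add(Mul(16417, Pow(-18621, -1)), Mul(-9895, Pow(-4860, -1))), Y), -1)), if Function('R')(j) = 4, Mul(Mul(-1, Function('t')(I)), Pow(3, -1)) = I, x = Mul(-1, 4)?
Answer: Rational(-53627139288, 547320943) ≈ -97.981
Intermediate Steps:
x = -4
Function('t')(I) = Mul(-3, I)
Y = 271 (Y = Add(3, Mul(Add(45, 22), 4)) = Add(3, Mul(67, 4)) = Add(3, 268) = 271)
Mul(Add(Function('t')(-33), -26765), Pow(Add(Add(Mul(16417, Pow(-18621, -1)), Mul(-9895, Pow(-4860, -1))), Y), -1)) = Mul(Add(Mul(-3, -33), -26765), Pow(Add(Add(Mul(16417, Pow(-18621, -1)), Mul(-9895, Pow(-4860, -1))), 271), -1)) = Mul(Add(99, -26765), Pow(Add(Add(Mul(16417, Rational(-1, 18621)), Mul(-9895, Rational(-1, 4860))), 271), -1)) = Mul(-26666, Pow(Add(Add(Rational(-16417, 18621), Rational(1979, 972)), 271), -1)) = Mul(-26666, Pow(Add(Rational(2321515, 2011068), 271), -1)) = Mul(-26666, Pow(Rational(547320943, 2011068), -1)) = Mul(-26666, Rational(2011068, 547320943)) = Rational(-53627139288, 547320943)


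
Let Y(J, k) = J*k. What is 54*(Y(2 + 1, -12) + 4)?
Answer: -1728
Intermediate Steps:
54*(Y(2 + 1, -12) + 4) = 54*((2 + 1)*(-12) + 4) = 54*(3*(-12) + 4) = 54*(-36 + 4) = 54*(-32) = -1728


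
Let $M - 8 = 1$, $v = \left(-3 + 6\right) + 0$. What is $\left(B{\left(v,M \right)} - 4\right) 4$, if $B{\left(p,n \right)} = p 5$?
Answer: $44$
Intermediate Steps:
$v = 3$ ($v = 3 + 0 = 3$)
$M = 9$ ($M = 8 + 1 = 9$)
$B{\left(p,n \right)} = 5 p$
$\left(B{\left(v,M \right)} - 4\right) 4 = \left(5 \cdot 3 - 4\right) 4 = \left(15 - 4\right) 4 = 11 \cdot 4 = 44$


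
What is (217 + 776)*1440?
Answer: 1429920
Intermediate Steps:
(217 + 776)*1440 = 993*1440 = 1429920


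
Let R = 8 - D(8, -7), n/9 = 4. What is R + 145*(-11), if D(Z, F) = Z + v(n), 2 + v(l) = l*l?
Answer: -2889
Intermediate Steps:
n = 36 (n = 9*4 = 36)
v(l) = -2 + l² (v(l) = -2 + l*l = -2 + l²)
D(Z, F) = 1294 + Z (D(Z, F) = Z + (-2 + 36²) = Z + (-2 + 1296) = Z + 1294 = 1294 + Z)
R = -1294 (R = 8 - (1294 + 8) = 8 - 1*1302 = 8 - 1302 = -1294)
R + 145*(-11) = -1294 + 145*(-11) = -1294 - 1595 = -2889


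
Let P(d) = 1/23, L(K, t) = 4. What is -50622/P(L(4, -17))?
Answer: -1164306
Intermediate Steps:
P(d) = 1/23
-50622/P(L(4, -17)) = -50622/1/23 = -50622*23 = -1164306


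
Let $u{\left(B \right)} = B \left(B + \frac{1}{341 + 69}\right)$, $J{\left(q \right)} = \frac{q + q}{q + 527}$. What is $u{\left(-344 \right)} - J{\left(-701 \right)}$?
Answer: $\frac{2110363891}{17835} \approx 1.1833 \cdot 10^{5}$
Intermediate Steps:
$J{\left(q \right)} = \frac{2 q}{527 + q}$
$u{\left(B \right)} = B \left(\frac{1}{410} + B\right)$ ($u{\left(B \right)} = B \left(B + \frac{1}{410}\right) = B \left(\frac{1}{410} + B\right)$)
$u{\left(-344 \right)} - J{\left(-701 \right)} = - 344 \left(\frac{1}{410} - 344\right) - 2 \left(-701\right) \frac{1}{527 - 701} = \left(-344\right) \left(- \frac{141039}{410}\right) - 2 \left(-701\right) \frac{1}{-174} = \frac{24258708}{205} - 2 \left(-701\right) \left(- \frac{1}{174}\right) = \frac{24258708}{205} - \frac{701}{87} = \frac{2110363891}{17835}$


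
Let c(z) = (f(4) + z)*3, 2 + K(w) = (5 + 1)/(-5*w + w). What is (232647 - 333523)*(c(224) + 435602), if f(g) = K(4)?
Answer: -88017714565/2 ≈ -4.4009e+10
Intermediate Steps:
K(w) = -2 - 3/(2*w) (K(w) = -2 + (5 + 1)/(-5*w + w) = -2 + 6/((-4*w)) = -2 + 6*(-1/(4*w)) = -2 - 3/(2*w))
f(g) = -19/8 (f(g) = -2 - 3/2/4 = -2 - 3/2*¼ = -2 - 3/8 = -19/8)
c(z) = -57/8 + 3*z (c(z) = (-19/8 + z)*3 = -57/8 + 3*z)
(232647 - 333523)*(c(224) + 435602) = (232647 - 333523)*((-57/8 + 3*224) + 435602) = -100876*((-57/8 + 672) + 435602) = -100876*(5319/8 + 435602) = -100876*3490135/8 = -88017714565/2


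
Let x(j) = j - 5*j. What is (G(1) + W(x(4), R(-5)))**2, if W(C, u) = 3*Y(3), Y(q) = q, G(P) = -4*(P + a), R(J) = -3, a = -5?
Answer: 625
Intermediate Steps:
x(j) = -4*j
G(P) = 20 - 4*P (G(P) = -4*(P - 5) = -4*(-5 + P) = 20 - 4*P)
W(C, u) = 9 (W(C, u) = 3*3 = 9)
(G(1) + W(x(4), R(-5)))**2 = ((20 - 4*1) + 9)**2 = ((20 - 4) + 9)**2 = (16 + 9)**2 = 25**2 = 625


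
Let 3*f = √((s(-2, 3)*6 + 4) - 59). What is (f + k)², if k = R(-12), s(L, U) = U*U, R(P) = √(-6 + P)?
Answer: -163/9 - 2*√2 ≈ -20.940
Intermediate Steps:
s(L, U) = U²
k = 3*I*√2 (k = √(-6 - 12) = √(-18) = 3*I*√2 ≈ 4.2426*I)
f = I/3 (f = √((3²*6 + 4) - 59)/3 = √((9*6 + 4) - 59)/3 = √((54 + 4) - 59)/3 = √(58 - 59)/3 = √(-1)/3 = I/3 ≈ 0.33333*I)
(f + k)² = (I/3 + 3*I*√2)²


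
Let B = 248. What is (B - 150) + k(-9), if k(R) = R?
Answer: 89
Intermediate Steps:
(B - 150) + k(-9) = (248 - 150) - 9 = 98 - 9 = 89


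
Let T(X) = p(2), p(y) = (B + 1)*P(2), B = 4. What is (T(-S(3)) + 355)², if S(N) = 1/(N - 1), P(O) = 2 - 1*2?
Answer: 126025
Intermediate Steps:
P(O) = 0 (P(O) = 2 - 2 = 0)
S(N) = 1/(-1 + N)
p(y) = 0 (p(y) = (4 + 1)*0 = 5*0 = 0)
T(X) = 0
(T(-S(3)) + 355)² = (0 + 355)² = 355² = 126025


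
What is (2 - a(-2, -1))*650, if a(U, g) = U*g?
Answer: 0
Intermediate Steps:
(2 - a(-2, -1))*650 = (2 - (-2)*(-1))*650 = (2 - 1*2)*650 = (2 - 2)*650 = 0*650 = 0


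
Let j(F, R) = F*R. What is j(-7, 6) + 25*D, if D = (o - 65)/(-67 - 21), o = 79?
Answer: -2023/44 ≈ -45.977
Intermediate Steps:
D = -7/44 (D = (79 - 65)/(-67 - 21) = 14/(-88) = 14*(-1/88) = -7/44 ≈ -0.15909)
j(-7, 6) + 25*D = -7*6 + 25*(-7/44) = -42 - 175/44 = -2023/44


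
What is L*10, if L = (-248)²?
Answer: 615040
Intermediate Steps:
L = 61504
L*10 = 61504*10 = 615040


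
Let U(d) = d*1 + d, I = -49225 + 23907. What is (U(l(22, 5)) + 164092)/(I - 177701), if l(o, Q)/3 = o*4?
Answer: -164620/203019 ≈ -0.81086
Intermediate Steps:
l(o, Q) = 12*o (l(o, Q) = 3*(o*4) = 3*(4*o) = 12*o)
I = -25318
U(d) = 2*d (U(d) = d + d = 2*d)
(U(l(22, 5)) + 164092)/(I - 177701) = (2*(12*22) + 164092)/(-25318 - 177701) = (2*264 + 164092)/(-203019) = (528 + 164092)*(-1/203019) = 164620*(-1/203019) = -164620/203019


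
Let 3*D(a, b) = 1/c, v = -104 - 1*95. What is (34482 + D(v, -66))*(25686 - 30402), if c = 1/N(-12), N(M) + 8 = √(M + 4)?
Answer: -162604536 - 3144*I*√2 ≈ -1.626e+8 - 4446.3*I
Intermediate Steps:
v = -199 (v = -104 - 95 = -199)
N(M) = -8 + √(4 + M) (N(M) = -8 + √(M + 4) = -8 + √(4 + M))
c = 1/(-8 + 2*I*√2) (c = 1/(-8 + √(4 - 12)) = 1/(-8 + √(-8)) = 1/(-8 + 2*I*√2) ≈ -0.11111 - 0.039284*I)
D(a, b) = 1/(3*(-⅑ - I*√2/36))
(34482 + D(v, -66))*(25686 - 30402) = (34482 + (-8/3 + 2*I*√2/3))*(25686 - 30402) = (103438/3 + 2*I*√2/3)*(-4716) = -162604536 - 3144*I*√2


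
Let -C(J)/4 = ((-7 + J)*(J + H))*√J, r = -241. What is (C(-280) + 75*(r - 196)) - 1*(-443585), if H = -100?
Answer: 410810 - 872480*I*√70 ≈ 4.1081e+5 - 7.2997e+6*I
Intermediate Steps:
C(J) = -4*√J*(-100 + J)*(-7 + J) (C(J) = -4*(-7 + J)*(J - 100)*√J = -4*(-7 + J)*(-100 + J)*√J = -4*(-100 + J)*(-7 + J)*√J = -4*√J*(-100 + J)*(-7 + J))
(C(-280) + 75*(r - 196)) - 1*(-443585) = (4*√(-280)*(-700 - 1*(-280)² + 107*(-280)) + 75*(-241 - 196)) - 1*(-443585) = (4*(2*I*√70)*(-700 - 1*78400 - 29960) + 75*(-437)) + 443585 = (4*(2*I*√70)*(-700 - 78400 - 29960) - 32775) + 443585 = (4*(2*I*√70)*(-109060) - 32775) + 443585 = (-872480*I*√70 - 32775) + 443585 = (-32775 - 872480*I*√70) + 443585 = 410810 - 872480*I*√70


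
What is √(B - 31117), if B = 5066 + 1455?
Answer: 2*I*√6149 ≈ 156.83*I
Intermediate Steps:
B = 6521
√(B - 31117) = √(6521 - 31117) = √(-24596) = 2*I*√6149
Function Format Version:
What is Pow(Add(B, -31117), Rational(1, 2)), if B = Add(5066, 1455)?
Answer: Mul(2, I, Pow(6149, Rational(1, 2))) ≈ Mul(156.83, I)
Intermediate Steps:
B = 6521
Pow(Add(B, -31117), Rational(1, 2)) = Pow(Add(6521, -31117), Rational(1, 2)) = Pow(-24596, Rational(1, 2)) = Mul(2, I, Pow(6149, Rational(1, 2)))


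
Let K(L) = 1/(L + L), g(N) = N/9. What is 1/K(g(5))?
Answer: 10/9 ≈ 1.1111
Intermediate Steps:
g(N) = N/9 (g(N) = N*(⅑) = N/9)
K(L) = 1/(2*L)
1/K(g(5)) = 1/(1/(2*(((⅑)*5)))) = 1/(1/(2*(5/9))) = 1/((½)*(9/5)) = 1/(9/10) = 10/9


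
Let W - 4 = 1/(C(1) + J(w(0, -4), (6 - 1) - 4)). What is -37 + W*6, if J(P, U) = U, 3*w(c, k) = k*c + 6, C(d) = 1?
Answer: -10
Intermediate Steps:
w(c, k) = 2 + c*k/3 (w(c, k) = (k*c + 6)/3 = (c*k + 6)/3 = (6 + c*k)/3 = 2 + c*k/3)
W = 9/2 (W = 4 + 1/(1 + ((6 - 1) - 4)) = 4 + 1/(1 + (5 - 4)) = 4 + 1/(1 + 1) = 4 + 1/2 = 4 + ½ = 9/2 ≈ 4.5000)
-37 + W*6 = -37 + (9/2)*6 = -37 + 27 = -10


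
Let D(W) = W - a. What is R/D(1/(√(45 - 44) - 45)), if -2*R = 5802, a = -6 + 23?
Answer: 127644/749 ≈ 170.42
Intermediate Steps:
a = 17
R = -2901 (R = -½*5802 = -2901)
D(W) = -17 + W (D(W) = W - 1*17 = W - 17 = -17 + W)
R/D(1/(√(45 - 44) - 45)) = -2901/(-17 + 1/(√(45 - 44) - 45)) = -2901/(-17 + 1/(√1 - 45)) = -2901/(-17 + 1/(1 - 45)) = -2901/(-17 + 1/(-44)) = -2901/(-17 - 1/44) = -2901/(-749/44) = -2901*(-44/749) = 127644/749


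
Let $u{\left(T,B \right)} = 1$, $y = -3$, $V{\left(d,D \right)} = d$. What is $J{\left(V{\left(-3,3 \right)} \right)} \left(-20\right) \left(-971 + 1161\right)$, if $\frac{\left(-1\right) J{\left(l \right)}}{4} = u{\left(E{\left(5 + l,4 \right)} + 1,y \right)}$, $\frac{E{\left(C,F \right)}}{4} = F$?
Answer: $15200$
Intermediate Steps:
$E{\left(C,F \right)} = 4 F$
$J{\left(l \right)} = -4$ ($J{\left(l \right)} = \left(-4\right) 1 = -4$)
$J{\left(V{\left(-3,3 \right)} \right)} \left(-20\right) \left(-971 + 1161\right) = \left(-4\right) \left(-20\right) \left(-971 + 1161\right) = 80 \cdot 190 = 15200$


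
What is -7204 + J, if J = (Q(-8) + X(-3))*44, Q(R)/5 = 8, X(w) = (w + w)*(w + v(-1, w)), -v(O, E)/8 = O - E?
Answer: -428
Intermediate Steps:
v(O, E) = -8*O + 8*E (v(O, E) = -8*(O - E) = -8*O + 8*E)
X(w) = 2*w*(8 + 9*w) (X(w) = (w + w)*(w + (-8*(-1) + 8*w)) = (2*w)*(w + (8 + 8*w)) = (2*w)*(8 + 9*w) = 2*w*(8 + 9*w))
Q(R) = 40 (Q(R) = 5*8 = 40)
J = 6776 (J = (40 + 2*(-3)*(8 + 9*(-3)))*44 = (40 + 2*(-3)*(8 - 27))*44 = (40 + 2*(-3)*(-19))*44 = (40 + 114)*44 = 154*44 = 6776)
-7204 + J = -7204 + 6776 = -428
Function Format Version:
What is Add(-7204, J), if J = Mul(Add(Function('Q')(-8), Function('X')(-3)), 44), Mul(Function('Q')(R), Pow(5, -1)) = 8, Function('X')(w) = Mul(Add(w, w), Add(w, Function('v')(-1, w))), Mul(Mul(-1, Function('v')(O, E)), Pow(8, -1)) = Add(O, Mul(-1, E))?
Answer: -428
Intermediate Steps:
Function('v')(O, E) = Add(Mul(-8, O), Mul(8, E)) (Function('v')(O, E) = Mul(-8, Add(O, Mul(-1, E))) = Add(Mul(-8, O), Mul(8, E)))
Function('X')(w) = Mul(2, w, Add(8, Mul(9, w))) (Function('X')(w) = Mul(Add(w, w), Add(w, Add(Mul(-8, -1), Mul(8, w)))) = Mul(Mul(2, w), Add(w, Add(8, Mul(8, w)))) = Mul(Mul(2, w), Add(8, Mul(9, w))) = Mul(2, w, Add(8, Mul(9, w))))
Function('Q')(R) = 40 (Function('Q')(R) = Mul(5, 8) = 40)
J = 6776 (J = Mul(Add(40, Mul(2, -3, Add(8, Mul(9, -3)))), 44) = Mul(Add(40, Mul(2, -3, Add(8, -27))), 44) = Mul(Add(40, Mul(2, -3, -19)), 44) = Mul(Add(40, 114), 44) = Mul(154, 44) = 6776)
Add(-7204, J) = Add(-7204, 6776) = -428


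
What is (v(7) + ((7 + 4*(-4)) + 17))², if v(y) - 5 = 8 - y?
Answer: 196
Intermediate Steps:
v(y) = 13 - y (v(y) = 5 + (8 - y) = 13 - y)
(v(7) + ((7 + 4*(-4)) + 17))² = ((13 - 1*7) + ((7 + 4*(-4)) + 17))² = ((13 - 7) + ((7 - 16) + 17))² = (6 + (-9 + 17))² = (6 + 8)² = 14² = 196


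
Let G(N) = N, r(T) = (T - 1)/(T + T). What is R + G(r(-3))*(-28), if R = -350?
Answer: -1106/3 ≈ -368.67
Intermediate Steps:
r(T) = (-1 + T)/(2*T) (r(T) = (-1 + T)/((2*T)) = (-1 + T)*(1/(2*T)) = (-1 + T)/(2*T))
R + G(r(-3))*(-28) = -350 + ((1/2)*(-1 - 3)/(-3))*(-28) = -350 + ((1/2)*(-1/3)*(-4))*(-28) = -350 + (2/3)*(-28) = -350 - 56/3 = -1106/3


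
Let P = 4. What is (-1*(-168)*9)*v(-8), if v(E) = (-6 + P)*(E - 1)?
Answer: 27216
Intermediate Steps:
v(E) = 2 - 2*E (v(E) = (-6 + 4)*(E - 1) = -2*(-1 + E) = 2 - 2*E)
(-1*(-168)*9)*v(-8) = (-1*(-168)*9)*(2 - 2*(-8)) = (168*9)*(2 + 16) = 1512*18 = 27216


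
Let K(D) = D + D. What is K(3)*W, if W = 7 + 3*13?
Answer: 276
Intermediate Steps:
W = 46 (W = 7 + 39 = 46)
K(D) = 2*D
K(3)*W = (2*3)*46 = 6*46 = 276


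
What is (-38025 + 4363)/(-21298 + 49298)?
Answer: -16831/14000 ≈ -1.2022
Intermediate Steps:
(-38025 + 4363)/(-21298 + 49298) = -33662/28000 = -33662*1/28000 = -16831/14000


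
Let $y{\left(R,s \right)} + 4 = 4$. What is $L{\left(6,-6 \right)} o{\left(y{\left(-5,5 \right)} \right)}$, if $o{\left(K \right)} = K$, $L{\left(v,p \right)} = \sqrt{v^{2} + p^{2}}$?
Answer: $0$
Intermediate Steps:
$y{\left(R,s \right)} = 0$ ($y{\left(R,s \right)} = -4 + 4 = 0$)
$L{\left(v,p \right)} = \sqrt{p^{2} + v^{2}}$
$L{\left(6,-6 \right)} o{\left(y{\left(-5,5 \right)} \right)} = \sqrt{\left(-6\right)^{2} + 6^{2}} \cdot 0 = \sqrt{36 + 36} \cdot 0 = \sqrt{72} \cdot 0 = 6 \sqrt{2} \cdot 0 = 0$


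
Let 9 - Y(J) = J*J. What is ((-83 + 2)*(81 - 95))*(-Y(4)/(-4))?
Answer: -3969/2 ≈ -1984.5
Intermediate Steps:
Y(J) = 9 - J² (Y(J) = 9 - J*J = 9 - J²)
((-83 + 2)*(81 - 95))*(-Y(4)/(-4)) = ((-83 + 2)*(81 - 95))*(-(9 - 1*4²)/(-4)) = (-81*(-14))*(-(9 - 1*16)*(-¼)) = 1134*(-(9 - 16)*(-¼)) = 1134*(-1*(-7)*(-¼)) = 1134*(7*(-¼)) = 1134*(-7/4) = -3969/2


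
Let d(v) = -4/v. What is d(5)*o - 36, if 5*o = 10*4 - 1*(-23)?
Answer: -1152/25 ≈ -46.080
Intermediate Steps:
o = 63/5 (o = (10*4 - 1*(-23))/5 = (40 + 23)/5 = (1/5)*63 = 63/5 ≈ 12.600)
d(5)*o - 36 = -4/5*(63/5) - 36 = -4*1/5*(63/5) - 36 = -4/5*63/5 - 36 = -252/25 - 36 = -1152/25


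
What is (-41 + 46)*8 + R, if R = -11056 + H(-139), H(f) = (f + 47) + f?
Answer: -11247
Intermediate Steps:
H(f) = 47 + 2*f (H(f) = (47 + f) + f = 47 + 2*f)
R = -11287 (R = -11056 + (47 + 2*(-139)) = -11056 + (47 - 278) = -11056 - 231 = -11287)
(-41 + 46)*8 + R = (-41 + 46)*8 - 11287 = 5*8 - 11287 = 40 - 11287 = -11247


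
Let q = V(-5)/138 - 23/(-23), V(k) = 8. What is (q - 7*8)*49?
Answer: -185759/69 ≈ -2692.2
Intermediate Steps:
q = 73/69 (q = 8/138 - 23/(-23) = 8*(1/138) - 23*(-1/23) = 4/69 + 1 = 73/69 ≈ 1.0580)
(q - 7*8)*49 = (73/69 - 7*8)*49 = (73/69 - 56)*49 = -3791/69*49 = -185759/69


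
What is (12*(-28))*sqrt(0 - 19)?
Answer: -336*I*sqrt(19) ≈ -1464.6*I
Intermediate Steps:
(12*(-28))*sqrt(0 - 19) = -336*I*sqrt(19)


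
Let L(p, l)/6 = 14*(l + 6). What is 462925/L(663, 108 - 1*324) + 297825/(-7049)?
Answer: -12807205/186984 ≈ -68.494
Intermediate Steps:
L(p, l) = 504 + 84*l (L(p, l) = 6*(14*(l + 6)) = 6*(14*(6 + l)) = 6*(84 + 14*l) = 504 + 84*l)
462925/L(663, 108 - 1*324) + 297825/(-7049) = 462925/(504 + 84*(108 - 1*324)) + 297825/(-7049) = 462925/(504 + 84*(108 - 324)) + 297825*(-1/7049) = 462925/(504 + 84*(-216)) - 15675/371 = 462925/(504 - 18144) - 15675/371 = 462925/(-17640) - 15675/371 = 462925*(-1/17640) - 15675/371 = -92585/3528 - 15675/371 = -12807205/186984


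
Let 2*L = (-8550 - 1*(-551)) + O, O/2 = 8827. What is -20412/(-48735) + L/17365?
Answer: 8736631/12537530 ≈ 0.69684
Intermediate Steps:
O = 17654 (O = 2*8827 = 17654)
L = 9655/2 (L = ((-8550 - 1*(-551)) + 17654)/2 = ((-8550 + 551) + 17654)/2 = (-7999 + 17654)/2 = (½)*9655 = 9655/2 ≈ 4827.5)
-20412/(-48735) + L/17365 = -20412/(-48735) + (9655/2)/17365 = -20412*(-1/48735) + (9655/2)*(1/17365) = 756/1805 + 1931/6946 = 8736631/12537530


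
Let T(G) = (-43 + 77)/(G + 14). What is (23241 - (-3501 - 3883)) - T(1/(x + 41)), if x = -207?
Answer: 71136231/2323 ≈ 30623.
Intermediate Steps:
T(G) = 34/(14 + G)
(23241 - (-3501 - 3883)) - T(1/(x + 41)) = (23241 - (-3501 - 3883)) - 34/(14 + 1/(-207 + 41)) = (23241 - 1*(-7384)) - 34/(14 + 1/(-166)) = (23241 + 7384) - 34/(14 - 1/166) = 30625 - 34/2323/166 = 30625 - 34*166/2323 = 30625 - 1*5644/2323 = 30625 - 5644/2323 = 71136231/2323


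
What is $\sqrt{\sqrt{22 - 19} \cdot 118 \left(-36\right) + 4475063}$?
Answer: $\sqrt{4475063 - 4248 \sqrt{3}} \approx 2113.7$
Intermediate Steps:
$\sqrt{\sqrt{22 - 19} \cdot 118 \left(-36\right) + 4475063} = \sqrt{\sqrt{3} \cdot 118 \left(-36\right) + 4475063} = \sqrt{118 \sqrt{3} \left(-36\right) + 4475063} = \sqrt{- 4248 \sqrt{3} + 4475063} = \sqrt{4475063 - 4248 \sqrt{3}}$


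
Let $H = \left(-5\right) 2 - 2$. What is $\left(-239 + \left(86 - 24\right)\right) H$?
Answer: $2124$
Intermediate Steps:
$H = -12$ ($H = -10 - 2 = -12$)
$\left(-239 + \left(86 - 24\right)\right) H = \left(-239 + \left(86 - 24\right)\right) \left(-12\right) = \left(-239 + 62\right) \left(-12\right) = \left(-177\right) \left(-12\right) = 2124$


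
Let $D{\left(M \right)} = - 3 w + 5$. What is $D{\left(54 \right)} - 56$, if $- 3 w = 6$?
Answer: $-45$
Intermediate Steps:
$w = -2$ ($w = \left(- \frac{1}{3}\right) 6 = -2$)
$D{\left(M \right)} = 11$ ($D{\left(M \right)} = \left(-3\right) \left(-2\right) + 5 = 6 + 5 = 11$)
$D{\left(54 \right)} - 56 = 11 - 56 = -45$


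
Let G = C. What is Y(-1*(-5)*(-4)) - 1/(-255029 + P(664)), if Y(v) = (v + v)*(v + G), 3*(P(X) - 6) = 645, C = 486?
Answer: -4749621119/254808 ≈ -18640.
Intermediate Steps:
G = 486
P(X) = 221 (P(X) = 6 + (⅓)*645 = 6 + 215 = 221)
Y(v) = 2*v*(486 + v) (Y(v) = (v + v)*(v + 486) = (2*v)*(486 + v) = 2*v*(486 + v))
Y(-1*(-5)*(-4)) - 1/(-255029 + P(664)) = 2*(-1*(-5)*(-4))*(486 - 1*(-5)*(-4)) - 1/(-255029 + 221) = 2*(5*(-4))*(486 + 5*(-4)) - 1/(-254808) = 2*(-20)*(486 - 20) - 1*(-1/254808) = 2*(-20)*466 + 1/254808 = -18640 + 1/254808 = -4749621119/254808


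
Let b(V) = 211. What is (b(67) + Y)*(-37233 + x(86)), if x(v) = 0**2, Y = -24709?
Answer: 912134034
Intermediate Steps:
x(v) = 0
(b(67) + Y)*(-37233 + x(86)) = (211 - 24709)*(-37233 + 0) = -24498*(-37233) = 912134034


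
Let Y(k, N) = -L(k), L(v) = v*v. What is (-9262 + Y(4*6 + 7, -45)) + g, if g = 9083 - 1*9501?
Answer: -10641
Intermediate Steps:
g = -418 (g = 9083 - 9501 = -418)
L(v) = v²
Y(k, N) = -k²
(-9262 + Y(4*6 + 7, -45)) + g = (-9262 - (4*6 + 7)²) - 418 = (-9262 - (24 + 7)²) - 418 = (-9262 - 1*31²) - 418 = (-9262 - 1*961) - 418 = (-9262 - 961) - 418 = -10223 - 418 = -10641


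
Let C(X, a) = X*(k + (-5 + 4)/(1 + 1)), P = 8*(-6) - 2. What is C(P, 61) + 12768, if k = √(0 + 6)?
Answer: 12793 - 50*√6 ≈ 12671.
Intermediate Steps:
P = -50 (P = -48 - 2 = -50)
k = √6 ≈ 2.4495
C(X, a) = X*(-½ + √6) (C(X, a) = X*(√6 + (-5 + 4)/(1 + 1)) = X*(√6 - 1/2) = X*(√6 - 1*½) = X*(√6 - ½) = X*(-½ + √6))
C(P, 61) + 12768 = -50*(-½ + √6) + 12768 = (25 - 50*√6) + 12768 = 12793 - 50*√6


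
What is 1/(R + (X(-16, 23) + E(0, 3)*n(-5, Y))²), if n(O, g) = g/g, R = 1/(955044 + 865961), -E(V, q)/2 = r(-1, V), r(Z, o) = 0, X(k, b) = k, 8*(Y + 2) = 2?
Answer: 1821005/466177281 ≈ 0.0039063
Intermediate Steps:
Y = -7/4 (Y = -2 + (⅛)*2 = -2 + ¼ = -7/4 ≈ -1.7500)
E(V, q) = 0 (E(V, q) = -2*0 = 0)
R = 1/1821005 ≈ 5.4915e-7
n(O, g) = 1
1/(R + (X(-16, 23) + E(0, 3)*n(-5, Y))²) = 1/(1/1821005 + (-16 + 0*1)²) = 1/(1/1821005 + (-16 + 0)²) = 1/(1/1821005 + (-16)²) = 1/(1/1821005 + 256) = 1/(466177281/1821005) = 1821005/466177281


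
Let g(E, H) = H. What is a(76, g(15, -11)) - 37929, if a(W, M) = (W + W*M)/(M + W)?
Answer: -493229/13 ≈ -37941.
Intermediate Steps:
a(W, M) = (W + M*W)/(M + W)
a(76, g(15, -11)) - 37929 = 76*(1 - 11)/(-11 + 76) - 37929 = 76*(-10)/65 - 37929 = 76*(1/65)*(-10) - 37929 = -152/13 - 37929 = -493229/13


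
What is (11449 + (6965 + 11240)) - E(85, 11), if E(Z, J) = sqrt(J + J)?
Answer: 29654 - sqrt(22) ≈ 29649.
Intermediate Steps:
E(Z, J) = sqrt(2)*sqrt(J) (E(Z, J) = sqrt(2*J) = sqrt(2)*sqrt(J))
(11449 + (6965 + 11240)) - E(85, 11) = (11449 + (6965 + 11240)) - sqrt(2)*sqrt(11) = (11449 + 18205) - sqrt(22) = 29654 - sqrt(22)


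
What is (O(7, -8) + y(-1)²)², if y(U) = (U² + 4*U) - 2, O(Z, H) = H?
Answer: 289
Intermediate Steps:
y(U) = -2 + U² + 4*U
(O(7, -8) + y(-1)²)² = (-8 + (-2 + (-1)² + 4*(-1))²)² = (-8 + (-2 + 1 - 4)²)² = (-8 + (-5)²)² = (-8 + 25)² = 17² = 289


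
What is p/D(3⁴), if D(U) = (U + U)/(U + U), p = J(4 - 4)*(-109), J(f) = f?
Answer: 0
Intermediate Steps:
p = 0 (p = (4 - 4)*(-109) = 0*(-109) = 0)
D(U) = 1 (D(U) = (2*U)/((2*U)) = (2*U)*(1/(2*U)) = 1)
p/D(3⁴) = 0/1 = 0*1 = 0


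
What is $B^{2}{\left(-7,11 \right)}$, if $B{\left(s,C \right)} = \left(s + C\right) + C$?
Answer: $225$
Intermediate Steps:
$B{\left(s,C \right)} = s + 2 C$ ($B{\left(s,C \right)} = \left(C + s\right) + C = s + 2 C$)
$B^{2}{\left(-7,11 \right)} = \left(-7 + 2 \cdot 11\right)^{2} = \left(-7 + 22\right)^{2} = 15^{2} = 225$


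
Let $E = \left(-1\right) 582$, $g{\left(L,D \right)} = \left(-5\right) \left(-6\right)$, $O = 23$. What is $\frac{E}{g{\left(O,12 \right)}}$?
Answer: $- \frac{97}{5} \approx -19.4$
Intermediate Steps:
$g{\left(L,D \right)} = 30$
$E = -582$
$\frac{E}{g{\left(O,12 \right)}} = - \frac{582}{30} = \left(-582\right) \frac{1}{30} = - \frac{97}{5}$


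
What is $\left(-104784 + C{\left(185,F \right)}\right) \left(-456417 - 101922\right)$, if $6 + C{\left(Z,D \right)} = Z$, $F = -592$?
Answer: $58405051095$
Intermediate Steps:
$C{\left(Z,D \right)} = -6 + Z$
$\left(-104784 + C{\left(185,F \right)}\right) \left(-456417 - 101922\right) = \left(-104784 + \left(-6 + 185\right)\right) \left(-456417 - 101922\right) = \left(-104784 + 179\right) \left(-456417 - 101922\right) = \left(-104605\right) \left(-558339\right) = 58405051095$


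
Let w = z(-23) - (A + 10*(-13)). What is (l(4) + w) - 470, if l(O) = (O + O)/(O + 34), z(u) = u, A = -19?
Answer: -6532/19 ≈ -343.79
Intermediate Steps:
l(O) = 2*O/(34 + O) (l(O) = (2*O)/(34 + O) = 2*O/(34 + O))
w = 126 (w = -23 - (-19 + 10*(-13)) = -23 - (-19 - 130) = -23 - 1*(-149) = -23 + 149 = 126)
(l(4) + w) - 470 = (2*4/(34 + 4) + 126) - 470 = (2*4/38 + 126) - 470 = (2*4*(1/38) + 126) - 470 = (4/19 + 126) - 470 = 2398/19 - 470 = -6532/19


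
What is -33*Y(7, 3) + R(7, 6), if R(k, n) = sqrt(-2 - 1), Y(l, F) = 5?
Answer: -165 + I*sqrt(3) ≈ -165.0 + 1.732*I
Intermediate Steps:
R(k, n) = I*sqrt(3) (R(k, n) = sqrt(-3) = I*sqrt(3))
-33*Y(7, 3) + R(7, 6) = -33*5 + I*sqrt(3) = -165 + I*sqrt(3)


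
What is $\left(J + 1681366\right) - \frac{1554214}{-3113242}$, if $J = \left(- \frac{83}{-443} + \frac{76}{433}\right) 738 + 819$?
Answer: $\frac{502362863099716334}{298589483599} \approx 1.6825 \cdot 10^{6}$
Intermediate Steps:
$J = \frac{208469727}{191819}$ ($J = \left(\left(-83\right) \left(- \frac{1}{443}\right) + 76 \cdot \frac{1}{433}\right) 738 + 819 = \left(\frac{83}{443} + \frac{76}{433}\right) 738 + 819 = \frac{69607}{191819} \cdot 738 + 819 = \frac{51369966}{191819} + 819 = \frac{208469727}{191819} \approx 1086.8$)
$\left(J + 1681366\right) - \frac{1554214}{-3113242} = \left(\frac{208469727}{191819} + 1681366\right) - \frac{1554214}{-3113242} = \frac{322726414481}{191819} - - \frac{777107}{1556621} = \frac{322726414481}{191819} + \frac{777107}{1556621} = \frac{502362863099716334}{298589483599}$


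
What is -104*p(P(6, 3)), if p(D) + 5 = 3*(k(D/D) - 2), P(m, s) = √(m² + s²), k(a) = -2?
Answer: 1768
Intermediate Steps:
p(D) = -17 (p(D) = -5 + 3*(-2 - 2) = -5 + 3*(-4) = -5 - 12 = -17)
-104*p(P(6, 3)) = -104*(-17) = 1768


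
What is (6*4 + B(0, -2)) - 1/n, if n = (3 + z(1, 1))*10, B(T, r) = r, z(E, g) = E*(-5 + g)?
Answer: 221/10 ≈ 22.100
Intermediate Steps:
n = -10 (n = (3 + 1*(-5 + 1))*10 = (3 + 1*(-4))*10 = (3 - 4)*10 = -1*10 = -10)
(6*4 + B(0, -2)) - 1/n = (6*4 - 2) - 1/(-10) = (24 - 2) - 1*(-1/10) = 22 + 1/10 = 221/10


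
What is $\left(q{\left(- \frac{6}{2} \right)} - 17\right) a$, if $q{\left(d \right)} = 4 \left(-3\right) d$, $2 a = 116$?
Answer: $1102$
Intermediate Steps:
$a = 58$ ($a = \frac{1}{2} \cdot 116 = 58$)
$q{\left(d \right)} = - 12 d$
$\left(q{\left(- \frac{6}{2} \right)} - 17\right) a = \left(- 12 \left(- \frac{6}{2}\right) - 17\right) 58 = \left(- 12 \left(\left(-6\right) \frac{1}{2}\right) - 17\right) 58 = \left(\left(-12\right) \left(-3\right) - 17\right) 58 = \left(36 - 17\right) 58 = 19 \cdot 58 = 1102$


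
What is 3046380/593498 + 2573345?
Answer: 763639078595/296749 ≈ 2.5734e+6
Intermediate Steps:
3046380/593498 + 2573345 = 3046380*(1/593498) + 2573345 = 1523190/296749 + 2573345 = 763639078595/296749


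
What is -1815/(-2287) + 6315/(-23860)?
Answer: 5772699/10913564 ≈ 0.52895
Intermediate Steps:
-1815/(-2287) + 6315/(-23860) = -1815*(-1/2287) + 6315*(-1/23860) = 1815/2287 - 1263/4772 = 5772699/10913564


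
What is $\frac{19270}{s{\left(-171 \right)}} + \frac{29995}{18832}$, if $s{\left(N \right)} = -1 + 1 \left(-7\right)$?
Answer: $- \frac{45331585}{18832} \approx -2407.2$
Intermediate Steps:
$s{\left(N \right)} = -8$ ($s{\left(N \right)} = -1 - 7 = -8$)
$\frac{19270}{s{\left(-171 \right)}} + \frac{29995}{18832} = \frac{19270}{-8} + \frac{29995}{18832} = 19270 \left(- \frac{1}{8}\right) + 29995 \cdot \frac{1}{18832} = - \frac{9635}{4} + \frac{29995}{18832} = - \frac{45331585}{18832}$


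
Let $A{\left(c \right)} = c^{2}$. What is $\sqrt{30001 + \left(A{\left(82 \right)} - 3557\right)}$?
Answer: $4 \sqrt{2073} \approx 182.12$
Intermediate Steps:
$\sqrt{30001 + \left(A{\left(82 \right)} - 3557\right)} = \sqrt{30001 + \left(82^{2} - 3557\right)} = \sqrt{30001 + \left(6724 - 3557\right)} = \sqrt{30001 + 3167} = \sqrt{33168} = 4 \sqrt{2073}$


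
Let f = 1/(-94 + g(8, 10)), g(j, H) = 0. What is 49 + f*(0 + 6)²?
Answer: 2285/47 ≈ 48.617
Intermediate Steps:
f = -1/94 (f = 1/(-94 + 0) = 1/(-94) = -1/94 ≈ -0.010638)
49 + f*(0 + 6)² = 49 - (0 + 6)²/94 = 49 - 1/94*6² = 49 - 1/94*36 = 49 - 18/47 = 2285/47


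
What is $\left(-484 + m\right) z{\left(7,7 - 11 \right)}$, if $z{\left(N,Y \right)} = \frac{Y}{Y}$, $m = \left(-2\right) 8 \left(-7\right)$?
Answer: $-372$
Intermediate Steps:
$m = 112$ ($m = \left(-16\right) \left(-7\right) = 112$)
$z{\left(N,Y \right)} = 1$
$\left(-484 + m\right) z{\left(7,7 - 11 \right)} = \left(-484 + 112\right) 1 = \left(-372\right) 1 = -372$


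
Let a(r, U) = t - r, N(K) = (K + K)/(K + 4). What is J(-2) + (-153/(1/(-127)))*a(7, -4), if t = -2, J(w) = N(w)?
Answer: -174881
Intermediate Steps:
N(K) = 2*K/(4 + K) (N(K) = (2*K)/(4 + K) = 2*K/(4 + K))
J(w) = 2*w/(4 + w)
a(r, U) = -2 - r
J(-2) + (-153/(1/(-127)))*a(7, -4) = 2*(-2)/(4 - 2) + (-153/(1/(-127)))*(-2 - 1*7) = 2*(-2)/2 + (-153/(-1/127))*(-2 - 7) = 2*(-2)*(½) - 153*(-127)*(-9) = -2 + 19431*(-9) = -2 - 174879 = -174881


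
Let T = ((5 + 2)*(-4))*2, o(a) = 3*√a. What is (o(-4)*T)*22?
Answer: -7392*I ≈ -7392.0*I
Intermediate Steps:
T = -56 (T = (7*(-4))*2 = -28*2 = -56)
(o(-4)*T)*22 = ((3*√(-4))*(-56))*22 = ((3*(2*I))*(-56))*22 = ((6*I)*(-56))*22 = -336*I*22 = -7392*I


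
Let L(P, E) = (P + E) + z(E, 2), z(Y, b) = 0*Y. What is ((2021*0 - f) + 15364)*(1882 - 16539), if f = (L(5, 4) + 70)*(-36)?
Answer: -266874656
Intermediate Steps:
z(Y, b) = 0
L(P, E) = E + P (L(P, E) = (P + E) + 0 = (E + P) + 0 = E + P)
f = -2844 (f = ((4 + 5) + 70)*(-36) = (9 + 70)*(-36) = 79*(-36) = -2844)
((2021*0 - f) + 15364)*(1882 - 16539) = ((2021*0 - 1*(-2844)) + 15364)*(1882 - 16539) = ((0 + 2844) + 15364)*(-14657) = (2844 + 15364)*(-14657) = 18208*(-14657) = -266874656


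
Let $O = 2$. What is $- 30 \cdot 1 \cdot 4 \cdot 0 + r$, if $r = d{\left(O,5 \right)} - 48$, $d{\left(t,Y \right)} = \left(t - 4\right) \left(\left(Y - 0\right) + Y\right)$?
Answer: $-68$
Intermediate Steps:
$d{\left(t,Y \right)} = 2 Y \left(-4 + t\right)$ ($d{\left(t,Y \right)} = \left(-4 + t\right) \left(\left(Y + 0\right) + Y\right) = \left(-4 + t\right) \left(Y + Y\right) = \left(-4 + t\right) 2 Y = 2 Y \left(-4 + t\right)$)
$r = -68$ ($r = 2 \cdot 5 \left(-4 + 2\right) - 48 = 2 \cdot 5 \left(-2\right) - 48 = -20 - 48 = -68$)
$- 30 \cdot 1 \cdot 4 \cdot 0 + r = - 30 \cdot 1 \cdot 4 \cdot 0 - 68 = - 30 \cdot 4 \cdot 0 - 68 = \left(-30\right) 0 - 68 = 0 - 68 = -68$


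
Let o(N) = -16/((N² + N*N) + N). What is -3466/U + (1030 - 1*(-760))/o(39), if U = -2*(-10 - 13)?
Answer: -63436249/184 ≈ -3.4476e+5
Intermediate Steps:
U = 46 (U = -2*(-23) = 46)
o(N) = -16/(N + 2*N²) (o(N) = -16/((N² + N²) + N) = -16/(2*N² + N) = -16/(N + 2*N²))
-3466/U + (1030 - 1*(-760))/o(39) = -3466/46 + (1030 - 1*(-760))/((-16/(39*(1 + 2*39)))) = -3466*1/46 + (1030 + 760)/((-16*1/39/(1 + 78))) = -1733/23 + 1790/((-16*1/39/79)) = -1733/23 + 1790/((-16*1/39*1/79)) = -1733/23 + 1790/(-16/3081) = -1733/23 + 1790*(-3081/16) = -1733/23 - 2757495/8 = -63436249/184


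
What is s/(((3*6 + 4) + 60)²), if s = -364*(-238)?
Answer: 21658/1681 ≈ 12.884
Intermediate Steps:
s = 86632
s/(((3*6 + 4) + 60)²) = 86632/(((3*6 + 4) + 60)²) = 86632/(((18 + 4) + 60)²) = 86632/((22 + 60)²) = 86632/(82²) = 86632/6724 = 86632*(1/6724) = 21658/1681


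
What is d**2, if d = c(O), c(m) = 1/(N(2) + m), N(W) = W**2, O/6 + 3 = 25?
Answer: 1/18496 ≈ 5.4066e-5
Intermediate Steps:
O = 132 (O = -18 + 6*25 = -18 + 150 = 132)
c(m) = 1/(4 + m) (c(m) = 1/(2**2 + m) = 1/(4 + m))
d = 1/136 (d = 1/(4 + 132) = 1/136 ≈ 0.0073529)
d**2 = (1/136)**2 = 1/18496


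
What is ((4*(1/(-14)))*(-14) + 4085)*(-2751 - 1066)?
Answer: -15607713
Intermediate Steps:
((4*(1/(-14)))*(-14) + 4085)*(-2751 - 1066) = ((4*(1*(-1/14)))*(-14) + 4085)*(-3817) = ((4*(-1/14))*(-14) + 4085)*(-3817) = (-2/7*(-14) + 4085)*(-3817) = (4 + 4085)*(-3817) = 4089*(-3817) = -15607713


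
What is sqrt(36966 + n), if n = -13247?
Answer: sqrt(23719) ≈ 154.01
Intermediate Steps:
sqrt(36966 + n) = sqrt(36966 - 13247) = sqrt(23719)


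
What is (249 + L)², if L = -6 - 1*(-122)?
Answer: 133225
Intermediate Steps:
L = 116 (L = -6 + 122 = 116)
(249 + L)² = (249 + 116)² = 365² = 133225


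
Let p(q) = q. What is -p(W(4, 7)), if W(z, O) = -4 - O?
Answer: 11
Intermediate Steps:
-p(W(4, 7)) = -(-4 - 1*7) = -(-4 - 7) = -1*(-11) = 11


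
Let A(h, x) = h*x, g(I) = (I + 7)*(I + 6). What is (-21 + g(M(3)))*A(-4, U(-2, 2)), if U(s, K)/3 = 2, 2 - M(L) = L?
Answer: -216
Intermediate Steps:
M(L) = 2 - L
U(s, K) = 6 (U(s, K) = 3*2 = 6)
g(I) = (6 + I)*(7 + I) (g(I) = (7 + I)*(6 + I) = (6 + I)*(7 + I))
(-21 + g(M(3)))*A(-4, U(-2, 2)) = (-21 + (42 + (2 - 1*3)² + 13*(2 - 1*3)))*(-4*6) = (-21 + (42 + (2 - 3)² + 13*(2 - 3)))*(-24) = (-21 + (42 + (-1)² + 13*(-1)))*(-24) = (-21 + (42 + 1 - 13))*(-24) = (-21 + 30)*(-24) = 9*(-24) = -216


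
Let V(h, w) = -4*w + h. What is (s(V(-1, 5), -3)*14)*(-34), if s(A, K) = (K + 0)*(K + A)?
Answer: -34272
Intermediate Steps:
V(h, w) = h - 4*w
s(A, K) = K*(A + K)
(s(V(-1, 5), -3)*14)*(-34) = (-3*((-1 - 4*5) - 3)*14)*(-34) = (-3*((-1 - 20) - 3)*14)*(-34) = (-3*(-21 - 3)*14)*(-34) = (-3*(-24)*14)*(-34) = (72*14)*(-34) = 1008*(-34) = -34272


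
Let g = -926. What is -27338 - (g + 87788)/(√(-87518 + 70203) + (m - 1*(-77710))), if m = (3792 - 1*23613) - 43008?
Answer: 2*(-13669*√17315 + 203451820*I)/(√17315 - 14881*I) ≈ -27344.0 + 0.051611*I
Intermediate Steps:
m = -62829 (m = (3792 - 23613) - 43008 = -19821 - 43008 = -62829)
-27338 - (g + 87788)/(√(-87518 + 70203) + (m - 1*(-77710))) = -27338 - (-926 + 87788)/(√(-87518 + 70203) + (-62829 - 1*(-77710))) = -27338 - 86862/(√(-17315) + (-62829 + 77710)) = -27338 - 86862/(I*√17315 + 14881) = -27338 - 86862/(14881 + I*√17315)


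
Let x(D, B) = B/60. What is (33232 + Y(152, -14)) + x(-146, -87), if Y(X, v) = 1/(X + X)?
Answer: 50510441/1520 ≈ 33231.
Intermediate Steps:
x(D, B) = B/60 (x(D, B) = B*(1/60) = B/60)
Y(X, v) = 1/(2*X)
(33232 + Y(152, -14)) + x(-146, -87) = (33232 + (1/2)/152) + (1/60)*(-87) = (33232 + (1/2)*(1/152)) - 29/20 = (33232 + 1/304) - 29/20 = 10102529/304 - 29/20 = 50510441/1520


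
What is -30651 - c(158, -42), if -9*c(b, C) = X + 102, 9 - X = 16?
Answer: -275764/9 ≈ -30640.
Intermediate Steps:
X = -7 (X = 9 - 1*16 = 9 - 16 = -7)
c(b, C) = -95/9 (c(b, C) = -(-7 + 102)/9 = -⅑*95 = -95/9)
-30651 - c(158, -42) = -30651 - 1*(-95/9) = -30651 + 95/9 = -275764/9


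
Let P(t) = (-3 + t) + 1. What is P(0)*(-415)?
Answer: 830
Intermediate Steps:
P(t) = -2 + t
P(0)*(-415) = (-2 + 0)*(-415) = -2*(-415) = 830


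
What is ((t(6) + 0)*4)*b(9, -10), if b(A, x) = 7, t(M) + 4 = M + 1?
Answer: 84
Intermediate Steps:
t(M) = -3 + M (t(M) = -4 + (M + 1) = -4 + (1 + M) = -3 + M)
((t(6) + 0)*4)*b(9, -10) = (((-3 + 6) + 0)*4)*7 = ((3 + 0)*4)*7 = (3*4)*7 = 12*7 = 84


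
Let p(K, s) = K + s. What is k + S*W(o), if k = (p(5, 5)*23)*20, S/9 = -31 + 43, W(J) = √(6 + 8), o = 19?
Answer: 4600 + 108*√14 ≈ 5004.1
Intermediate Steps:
W(J) = √14
S = 108 (S = 9*(-31 + 43) = 9*12 = 108)
k = 4600 (k = ((5 + 5)*23)*20 = (10*23)*20 = 230*20 = 4600)
k + S*W(o) = 4600 + 108*√14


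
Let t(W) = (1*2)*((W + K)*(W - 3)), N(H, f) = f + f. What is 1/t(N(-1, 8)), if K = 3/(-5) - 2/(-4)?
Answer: 5/2067 ≈ 0.0024190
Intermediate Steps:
K = -1/10 (K = 3*(-1/5) - 2*(-1/4) = -3/5 + 1/2 = -1/10 ≈ -0.10000)
N(H, f) = 2*f
t(W) = 2*(-3 + W)*(-1/10 + W) (t(W) = (1*2)*((W - 1/10)*(W - 3)) = 2*((-1/10 + W)*(-3 + W)) = 2*((-3 + W)*(-1/10 + W)) = 2*(-3 + W)*(-1/10 + W))
1/t(N(-1, 8)) = 1/(3/5 + 2*(2*8)**2 - 62*8/5) = 1/(3/5 + 2*16**2 - 31/5*16) = 1/(3/5 + 2*256 - 496/5) = 1/(3/5 + 512 - 496/5) = 1/(2067/5) = 5/2067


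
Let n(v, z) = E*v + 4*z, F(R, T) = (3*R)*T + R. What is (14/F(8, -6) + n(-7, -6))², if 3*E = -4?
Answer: 9078169/41616 ≈ 218.14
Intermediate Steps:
E = -4/3 (E = (⅓)*(-4) = -4/3 ≈ -1.3333)
F(R, T) = R + 3*R*T (F(R, T) = 3*R*T + R = R + 3*R*T)
n(v, z) = 4*z - 4*v/3 (n(v, z) = -4*v/3 + 4*z = 4*z - 4*v/3)
(14/F(8, -6) + n(-7, -6))² = (14/((8*(1 + 3*(-6)))) + (4*(-6) - 4/3*(-7)))² = (14/((8*(1 - 18))) + (-24 + 28/3))² = (14/((8*(-17))) - 44/3)² = (14/(-136) - 44/3)² = (14*(-1/136) - 44/3)² = (-7/68 - 44/3)² = (-3013/204)² = 9078169/41616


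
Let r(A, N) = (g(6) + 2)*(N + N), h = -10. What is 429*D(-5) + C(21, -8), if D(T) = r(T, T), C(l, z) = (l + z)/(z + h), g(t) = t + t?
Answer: -1081093/18 ≈ -60061.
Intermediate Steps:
g(t) = 2*t
r(A, N) = 28*N (r(A, N) = (2*6 + 2)*(N + N) = (12 + 2)*(2*N) = 14*(2*N) = 28*N)
C(l, z) = (l + z)/(-10 + z) (C(l, z) = (l + z)/(z - 10) = (l + z)/(-10 + z))
D(T) = 28*T
429*D(-5) + C(21, -8) = 429*(28*(-5)) + (21 - 8)/(-10 - 8) = 429*(-140) + 13/(-18) = -60060 - 1/18*13 = -60060 - 13/18 = -1081093/18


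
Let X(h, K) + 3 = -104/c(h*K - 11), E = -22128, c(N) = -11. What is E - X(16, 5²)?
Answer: -243479/11 ≈ -22134.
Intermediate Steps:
X(h, K) = 71/11 (X(h, K) = -3 - 104/(-11) = -3 - 104*(-1/11) = -3 + 104/11 = 71/11)
E - X(16, 5²) = -22128 - 1*71/11 = -22128 - 71/11 = -243479/11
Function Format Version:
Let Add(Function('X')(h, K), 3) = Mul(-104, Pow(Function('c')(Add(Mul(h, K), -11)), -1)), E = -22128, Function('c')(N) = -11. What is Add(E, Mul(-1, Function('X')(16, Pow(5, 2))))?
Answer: Rational(-243479, 11) ≈ -22134.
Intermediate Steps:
Function('X')(h, K) = Rational(71, 11) (Function('X')(h, K) = Add(-3, Mul(-104, Pow(-11, -1))) = Add(-3, Mul(-104, Rational(-1, 11))) = Add(-3, Rational(104, 11)) = Rational(71, 11))
Add(E, Mul(-1, Function('X')(16, Pow(5, 2)))) = Add(-22128, Mul(-1, Rational(71, 11))) = Add(-22128, Rational(-71, 11)) = Rational(-243479, 11)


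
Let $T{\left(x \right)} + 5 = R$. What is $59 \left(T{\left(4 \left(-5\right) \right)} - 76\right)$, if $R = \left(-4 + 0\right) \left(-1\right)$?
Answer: $-4543$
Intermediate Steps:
$R = 4$ ($R = \left(-4\right) \left(-1\right) = 4$)
$T{\left(x \right)} = -1$ ($T{\left(x \right)} = -5 + 4 = -1$)
$59 \left(T{\left(4 \left(-5\right) \right)} - 76\right) = 59 \left(-1 - 76\right) = 59 \left(-77\right) = -4543$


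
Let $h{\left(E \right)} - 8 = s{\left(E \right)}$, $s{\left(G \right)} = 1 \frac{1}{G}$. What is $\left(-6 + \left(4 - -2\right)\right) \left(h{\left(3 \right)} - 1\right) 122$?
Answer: $0$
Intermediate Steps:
$s{\left(G \right)} = \frac{1}{G}$
$h{\left(E \right)} = 8 + \frac{1}{E}$
$\left(-6 + \left(4 - -2\right)\right) \left(h{\left(3 \right)} - 1\right) 122 = \left(-6 + \left(4 - -2\right)\right) \left(\left(8 + \frac{1}{3}\right) - 1\right) 122 = \left(-6 + \left(4 + 2\right)\right) \left(\left(8 + \frac{1}{3}\right) - 1\right) 122 = \left(-6 + 6\right) \left(\frac{25}{3} - 1\right) 122 = 0 \cdot \frac{22}{3} \cdot 122 = 0 \cdot 122 = 0$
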